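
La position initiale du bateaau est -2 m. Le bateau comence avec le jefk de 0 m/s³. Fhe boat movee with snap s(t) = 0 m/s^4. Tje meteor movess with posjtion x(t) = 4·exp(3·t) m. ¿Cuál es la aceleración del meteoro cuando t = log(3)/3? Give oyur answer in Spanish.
Para resolver esto, necesitamos tomar 2 derivadas de nuestra ecuación de la posición x(t) = 4·exp(3·t). Derivando la posición, obtenemos la velocidad: v(t) = 12·exp(3·t). Tomando d/dt de v(t), encontramos a(t) = 36·exp(3·t). Tenemos la aceleración a(t) = 36·exp(3·t). Sustituyendo t = log(3)/3: a(log(3)/3) = 108.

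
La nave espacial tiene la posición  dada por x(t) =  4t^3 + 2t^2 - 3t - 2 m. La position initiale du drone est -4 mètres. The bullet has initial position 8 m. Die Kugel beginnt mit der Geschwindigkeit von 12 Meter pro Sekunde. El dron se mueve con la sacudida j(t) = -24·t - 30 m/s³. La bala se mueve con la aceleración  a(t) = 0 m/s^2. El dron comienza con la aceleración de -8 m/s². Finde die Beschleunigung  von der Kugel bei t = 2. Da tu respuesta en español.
De la ecuación de la aceleración a(t) = 0, sustituimos t = 2 para obtener a = 0.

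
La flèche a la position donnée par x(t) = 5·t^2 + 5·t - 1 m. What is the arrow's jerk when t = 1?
To solve this, we need to take 3 derivatives of our position equation x(t) = 5·t^2 + 5·t - 1. Taking d/dt of x(t), we find v(t) = 10·t + 5. Taking d/dt of v(t), we find a(t) = 10. Differentiating acceleration, we get jerk: j(t) = 0. We have jerk j(t) = 0. Substituting t = 1: j(1) = 0.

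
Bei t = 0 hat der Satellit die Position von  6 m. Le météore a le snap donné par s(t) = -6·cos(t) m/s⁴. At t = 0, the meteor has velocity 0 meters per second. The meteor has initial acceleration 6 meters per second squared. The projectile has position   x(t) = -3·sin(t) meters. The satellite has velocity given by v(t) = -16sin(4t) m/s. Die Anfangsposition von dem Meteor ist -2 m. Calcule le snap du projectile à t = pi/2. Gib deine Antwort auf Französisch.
Pour résoudre ceci, nous devons prendre 4 dérivées de notre équation de la position x(t) = -3·sin(t). En prenant d/dt de x(t), nous trouvons v(t) = -3·cos(t). La dérivée de la vitesse donne l'accélération: a(t) = 3·sin(t). En prenant d/dt de a(t), nous trouvons j(t) = 3·cos(t). En dérivant le jerk, nous obtenons le snap: s(t) = -3·sin(t). En utilisant s(t) = -3·sin(t) et en substituant t = pi/2, nous trouvons s = -3.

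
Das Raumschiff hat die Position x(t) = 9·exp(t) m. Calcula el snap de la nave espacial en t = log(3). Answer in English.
Starting from position x(t) = 9·exp(t), we take 4 derivatives. Differentiating position, we get velocity: v(t) = 9·exp(t). Taking d/dt of v(t), we find a(t) = 9·exp(t). Taking d/dt of a(t), we find j(t) = 9·exp(t). Differentiating jerk, we get snap: s(t) = 9·exp(t). Using s(t) = 9·exp(t) and substituting t = log(3), we find s = 27.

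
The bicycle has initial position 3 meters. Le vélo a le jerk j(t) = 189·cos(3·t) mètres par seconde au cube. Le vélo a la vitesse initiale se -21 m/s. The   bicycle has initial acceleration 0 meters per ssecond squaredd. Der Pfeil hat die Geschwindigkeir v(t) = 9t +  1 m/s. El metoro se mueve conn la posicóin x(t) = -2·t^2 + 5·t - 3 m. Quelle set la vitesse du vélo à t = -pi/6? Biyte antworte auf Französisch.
Pour résoudre ceci, nous devons prendre 2 primitives de notre équation du jerk j(t) = 189·cos(3·t). En prenant ∫j(t)dt et en appliquant a(0) = 0, nous trouvons a(t) = 63·sin(3·t). En intégrant l'accélération et en utilisant la condition initiale v(0) = -21, nous obtenons v(t) = -21·cos(3·t). De l'équation de la vitesse v(t) = -21·cos(3·t), nous substituons t = -pi/6 pour obtenir v = 0.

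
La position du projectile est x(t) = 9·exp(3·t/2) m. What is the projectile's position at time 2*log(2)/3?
From the given position equation x(t) = 9·exp(3·t/2), we substitute t = 2*log(2)/3 to get x = 18.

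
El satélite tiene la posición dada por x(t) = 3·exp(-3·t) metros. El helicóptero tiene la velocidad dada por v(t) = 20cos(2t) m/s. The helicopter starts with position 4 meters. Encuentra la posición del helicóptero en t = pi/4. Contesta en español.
Debemos encontrar la integral de nuestra ecuación de la velocidad v(t) = 20·cos(2·t) 1 vez. Tomando ∫v(t)dt y aplicando x(0) = 4, encontramos x(t) = 10·sin(2·t) + 4. De la ecuación de la posición x(t) = 10·sin(2·t) + 4, sustituimos t = pi/4 para obtener x = 14.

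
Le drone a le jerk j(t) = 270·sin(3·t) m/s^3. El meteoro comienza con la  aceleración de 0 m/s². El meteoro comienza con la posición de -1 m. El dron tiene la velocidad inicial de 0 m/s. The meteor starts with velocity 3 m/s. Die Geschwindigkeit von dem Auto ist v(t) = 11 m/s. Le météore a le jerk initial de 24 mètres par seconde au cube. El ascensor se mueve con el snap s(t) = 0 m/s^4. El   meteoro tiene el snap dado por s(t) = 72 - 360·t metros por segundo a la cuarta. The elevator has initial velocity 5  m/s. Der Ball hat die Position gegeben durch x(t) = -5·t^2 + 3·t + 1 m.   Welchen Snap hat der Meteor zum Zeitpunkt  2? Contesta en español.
Tenemos el snap s(t) = 72 - 360·t. Sustituyendo t = 2: s(2) = -648.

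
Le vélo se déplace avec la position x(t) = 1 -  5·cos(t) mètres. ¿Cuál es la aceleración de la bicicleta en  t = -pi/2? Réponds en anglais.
To solve this, we need to take 2 derivatives of our position equation x(t) = 1 - 5·cos(t). Differentiating position, we get velocity: v(t) = 5·sin(t). Differentiating velocity, we get acceleration: a(t) = 5·cos(t). From the given acceleration equation a(t) = 5·cos(t), we substitute t = -pi/2 to get a = 0.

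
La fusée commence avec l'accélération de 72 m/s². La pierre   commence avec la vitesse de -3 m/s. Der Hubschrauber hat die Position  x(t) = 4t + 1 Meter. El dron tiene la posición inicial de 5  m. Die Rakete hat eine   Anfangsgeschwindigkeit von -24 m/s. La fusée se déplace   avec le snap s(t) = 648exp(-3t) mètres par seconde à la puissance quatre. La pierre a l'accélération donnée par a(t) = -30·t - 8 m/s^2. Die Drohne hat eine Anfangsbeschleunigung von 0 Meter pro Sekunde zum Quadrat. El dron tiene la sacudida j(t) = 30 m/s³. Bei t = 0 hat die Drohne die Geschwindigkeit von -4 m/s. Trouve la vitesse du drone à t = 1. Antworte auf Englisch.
Starting from jerk j(t) = 30, we take 2 integrals. Integrating jerk and using the initial condition a(0) = 0, we get a(t) = 30·t. The antiderivative of acceleration is velocity. Using v(0) = -4, we get v(t) = 15·t^2 - 4. From the given velocity equation v(t) = 15·t^2 - 4, we substitute t = 1 to get v = 11.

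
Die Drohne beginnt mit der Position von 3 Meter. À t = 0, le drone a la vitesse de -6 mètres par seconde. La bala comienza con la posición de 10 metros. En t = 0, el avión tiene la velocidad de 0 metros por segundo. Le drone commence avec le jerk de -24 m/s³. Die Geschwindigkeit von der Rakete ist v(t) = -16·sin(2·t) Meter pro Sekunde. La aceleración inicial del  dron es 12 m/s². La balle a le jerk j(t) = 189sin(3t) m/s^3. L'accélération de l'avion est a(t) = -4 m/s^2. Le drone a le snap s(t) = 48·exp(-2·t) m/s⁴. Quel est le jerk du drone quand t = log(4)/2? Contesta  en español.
Debemos encontrar la antiderivada de nuestra ecuación del snap s(t) = 48·exp(-2·t) 1 vez. Integrando el snap y usando la condición inicial j(0) = -24, obtenemos j(t) = -24·exp(-2·t). Usando j(t) = -24·exp(-2·t) y sustituyendo t = log(4)/2, encontramos j = -6.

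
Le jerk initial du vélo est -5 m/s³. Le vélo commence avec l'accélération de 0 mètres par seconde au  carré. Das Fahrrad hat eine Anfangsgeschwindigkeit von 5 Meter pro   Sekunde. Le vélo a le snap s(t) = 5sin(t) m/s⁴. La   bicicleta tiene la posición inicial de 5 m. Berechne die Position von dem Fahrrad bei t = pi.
Ausgehend von dem Snap s(t) = 5·sin(t), nehmen wir 4 Stammfunktionen. Das Integral von dem Snap, mit j(0) = -5, ergibt den Ruck: j(t) = -5·cos(t). Durch Integration von dem Ruck und Verwendung der Anfangsbedingung a(0) = 0, erhalten wir a(t) = -5·sin(t). Die Stammfunktion von der Beschleunigung, mit v(0) = 5, ergibt die Geschwindigkeit: v(t) = 5·cos(t). Die Stammfunktion von der Geschwindigkeit ist die Position. Mit x(0) = 5 erhalten wir x(t) = 5·sin(t) + 5. Mit x(t) = 5·sin(t) + 5 und Einsetzen von t = pi, finden wir x = 5.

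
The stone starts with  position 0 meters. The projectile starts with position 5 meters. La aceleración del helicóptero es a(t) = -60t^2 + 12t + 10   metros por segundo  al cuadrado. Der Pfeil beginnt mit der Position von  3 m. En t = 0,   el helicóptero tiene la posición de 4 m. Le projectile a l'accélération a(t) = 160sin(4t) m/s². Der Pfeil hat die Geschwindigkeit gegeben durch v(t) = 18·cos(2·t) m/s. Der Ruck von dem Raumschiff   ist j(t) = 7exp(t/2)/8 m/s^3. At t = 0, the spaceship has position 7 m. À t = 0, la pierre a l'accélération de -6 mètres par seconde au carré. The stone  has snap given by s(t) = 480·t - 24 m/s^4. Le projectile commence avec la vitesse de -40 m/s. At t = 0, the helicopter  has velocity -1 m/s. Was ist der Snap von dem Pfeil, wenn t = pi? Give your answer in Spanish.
Para resolver esto, necesitamos tomar 3 derivadas de nuestra ecuación de la velocidad v(t) = 18·cos(2·t). Derivando la velocidad, obtenemos la aceleración: a(t) = -36·sin(2·t). Derivando la aceleración, obtenemos la sacudida: j(t) = -72·cos(2·t). La derivada de la sacudida da el snap: s(t) = 144·sin(2·t). De la ecuación del snap s(t) = 144·sin(2·t), sustituimos t = pi para obtener s = 0.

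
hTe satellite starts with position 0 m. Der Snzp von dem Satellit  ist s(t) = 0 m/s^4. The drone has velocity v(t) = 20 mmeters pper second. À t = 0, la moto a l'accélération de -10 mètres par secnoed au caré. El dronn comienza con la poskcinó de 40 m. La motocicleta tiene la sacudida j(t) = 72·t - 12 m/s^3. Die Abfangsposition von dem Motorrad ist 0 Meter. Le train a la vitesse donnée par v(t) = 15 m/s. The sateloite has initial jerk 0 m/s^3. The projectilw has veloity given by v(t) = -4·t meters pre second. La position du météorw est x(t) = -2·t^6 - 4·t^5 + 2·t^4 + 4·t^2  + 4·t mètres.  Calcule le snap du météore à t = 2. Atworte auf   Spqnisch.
Partiendo de la posición x(t) = -2·t^6 - 4·t^5 + 2·t^4 + 4·t^2 + 4·t, tomamos 4 derivadas. Derivando la posición, obtenemos la velocidad: v(t) = -12·t^5 - 20·t^4 + 8·t^3 + 8·t + 4. La derivada de la velocidad da la aceleración: a(t) = -60·t^4 - 80·t^3 + 24·t^2 + 8. Tomando d/dt de a(t), encontramos j(t) = -240·t^3 - 240·t^2 + 48·t. Tomando d/dt de j(t), encontramos s(t) = -720·t^2 - 480·t + 48. Tenemos el snap s(t) = -720·t^2 - 480·t + 48. Sustituyendo t = 2: s(2) = -3792.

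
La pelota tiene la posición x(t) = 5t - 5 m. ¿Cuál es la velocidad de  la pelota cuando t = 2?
Partiendo de la posición x(t) = 5·t - 5, tomamos 1 derivada. Derivando la posición, obtenemos la velocidad: v(t) = 5. De la ecuación de la velocidad v(t) = 5, sustituimos t = 2 para obtener v = 5.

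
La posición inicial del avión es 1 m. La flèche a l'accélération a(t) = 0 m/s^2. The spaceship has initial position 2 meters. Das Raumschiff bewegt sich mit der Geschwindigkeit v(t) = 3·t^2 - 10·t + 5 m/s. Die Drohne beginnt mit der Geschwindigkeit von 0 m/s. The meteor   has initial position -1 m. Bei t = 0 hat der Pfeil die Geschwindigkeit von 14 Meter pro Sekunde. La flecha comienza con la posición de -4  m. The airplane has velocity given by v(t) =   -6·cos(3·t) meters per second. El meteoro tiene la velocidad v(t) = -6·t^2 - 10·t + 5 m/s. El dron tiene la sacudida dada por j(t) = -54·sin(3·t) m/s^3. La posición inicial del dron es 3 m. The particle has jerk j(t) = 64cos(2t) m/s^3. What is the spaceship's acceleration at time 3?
Starting from velocity v(t) = 3·t^2 - 10·t + 5, we take 1 derivative. The derivative of velocity gives acceleration: a(t) = 6·t - 10. We have acceleration a(t) = 6·t - 10. Substituting t = 3: a(3) = 8.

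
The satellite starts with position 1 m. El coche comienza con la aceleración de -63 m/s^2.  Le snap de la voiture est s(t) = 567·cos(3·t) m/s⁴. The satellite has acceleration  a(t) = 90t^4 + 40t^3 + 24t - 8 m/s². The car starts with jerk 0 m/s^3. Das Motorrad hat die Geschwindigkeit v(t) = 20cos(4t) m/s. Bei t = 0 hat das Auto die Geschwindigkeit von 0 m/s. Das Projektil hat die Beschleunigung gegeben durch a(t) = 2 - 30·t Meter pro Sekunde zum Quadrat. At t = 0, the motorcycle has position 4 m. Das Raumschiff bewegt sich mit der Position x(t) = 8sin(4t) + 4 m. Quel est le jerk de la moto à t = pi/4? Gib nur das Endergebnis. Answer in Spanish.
En t = pi/4, j = 320.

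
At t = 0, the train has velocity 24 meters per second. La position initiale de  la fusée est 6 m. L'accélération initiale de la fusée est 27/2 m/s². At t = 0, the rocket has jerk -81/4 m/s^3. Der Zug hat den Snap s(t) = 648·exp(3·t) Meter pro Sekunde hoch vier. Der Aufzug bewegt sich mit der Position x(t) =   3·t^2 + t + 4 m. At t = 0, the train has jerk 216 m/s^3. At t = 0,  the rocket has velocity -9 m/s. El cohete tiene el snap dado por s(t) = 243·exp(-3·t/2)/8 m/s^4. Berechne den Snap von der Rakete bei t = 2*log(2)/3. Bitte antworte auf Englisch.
Using s(t) = 243·exp(-3·t/2)/8 and substituting t = 2*log(2)/3, we find s = 243/16.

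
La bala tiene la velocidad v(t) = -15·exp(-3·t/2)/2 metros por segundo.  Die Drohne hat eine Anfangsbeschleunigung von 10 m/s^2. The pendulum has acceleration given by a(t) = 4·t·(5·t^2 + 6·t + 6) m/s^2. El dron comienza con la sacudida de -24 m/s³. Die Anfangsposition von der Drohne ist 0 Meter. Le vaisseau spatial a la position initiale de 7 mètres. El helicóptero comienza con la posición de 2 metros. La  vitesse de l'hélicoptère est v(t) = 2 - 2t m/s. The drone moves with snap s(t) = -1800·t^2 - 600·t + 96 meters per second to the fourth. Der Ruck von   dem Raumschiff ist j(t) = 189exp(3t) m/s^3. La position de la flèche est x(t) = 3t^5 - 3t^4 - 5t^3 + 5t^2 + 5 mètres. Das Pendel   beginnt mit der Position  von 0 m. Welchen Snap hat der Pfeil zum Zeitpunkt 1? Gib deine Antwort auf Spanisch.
Partiendo de la posición x(t) = 3·t^5 - 3·t^4 - 5·t^3 + 5·t^2 + 5, tomamos 4 derivadas. Tomando d/dt de x(t), encontramos v(t) = 15·t^4 - 12·t^3 - 15·t^2 + 10·t. La derivada de la velocidad da la aceleración: a(t) = 60·t^3 - 36·t^2 - 30·t + 10. La derivada de la aceleración da la sacudida: j(t) = 180·t^2 - 72·t - 30. Tomando d/dt de j(t), encontramos s(t) = 360·t - 72. Tenemos el snap s(t) = 360·t - 72. Sustituyendo t = 1: s(1) = 288.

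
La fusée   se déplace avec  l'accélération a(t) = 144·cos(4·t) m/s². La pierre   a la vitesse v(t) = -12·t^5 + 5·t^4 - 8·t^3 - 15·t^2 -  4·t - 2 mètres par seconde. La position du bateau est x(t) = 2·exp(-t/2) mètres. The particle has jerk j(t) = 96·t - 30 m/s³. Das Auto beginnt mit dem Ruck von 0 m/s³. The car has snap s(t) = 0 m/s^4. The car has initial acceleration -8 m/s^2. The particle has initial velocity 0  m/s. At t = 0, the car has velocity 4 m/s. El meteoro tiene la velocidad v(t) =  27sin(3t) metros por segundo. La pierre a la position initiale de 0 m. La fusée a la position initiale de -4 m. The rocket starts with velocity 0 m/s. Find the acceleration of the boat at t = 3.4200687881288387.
To solve this, we need to take 2 derivatives of our position equation x(t) = 2·exp(-t/2). The derivative of position gives velocity: v(t) = -exp(-t/2). Differentiating velocity, we get acceleration: a(t) = exp(-t/2)/2. We have acceleration a(t) = exp(-t/2)/2. Substituting t = 3.4200687881288387: a(3.4200687881288387) = 0.0904297860071880.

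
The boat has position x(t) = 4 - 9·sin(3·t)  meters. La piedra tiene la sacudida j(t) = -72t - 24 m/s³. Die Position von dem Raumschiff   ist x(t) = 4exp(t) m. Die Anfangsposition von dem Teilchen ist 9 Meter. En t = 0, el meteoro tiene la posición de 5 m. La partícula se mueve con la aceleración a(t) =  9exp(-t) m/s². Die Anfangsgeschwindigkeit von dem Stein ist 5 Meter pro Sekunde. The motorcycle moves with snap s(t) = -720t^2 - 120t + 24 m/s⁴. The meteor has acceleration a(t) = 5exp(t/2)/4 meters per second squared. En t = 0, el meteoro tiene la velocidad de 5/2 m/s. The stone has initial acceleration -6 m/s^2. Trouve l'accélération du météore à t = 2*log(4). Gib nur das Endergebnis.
L'accélération à t = 2*log(4) est a = 5.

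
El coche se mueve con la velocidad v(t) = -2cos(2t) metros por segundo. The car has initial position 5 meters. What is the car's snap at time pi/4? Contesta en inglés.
We must differentiate our velocity equation v(t) = -2·cos(2·t) 3 times. Taking d/dt of v(t), we find a(t) = 4·sin(2·t). Differentiating acceleration, we get jerk: j(t) = 8·cos(2·t). Taking d/dt of j(t), we find s(t) = -16·sin(2·t). From the given snap equation s(t) = -16·sin(2·t), we substitute t = pi/4 to get s = -16.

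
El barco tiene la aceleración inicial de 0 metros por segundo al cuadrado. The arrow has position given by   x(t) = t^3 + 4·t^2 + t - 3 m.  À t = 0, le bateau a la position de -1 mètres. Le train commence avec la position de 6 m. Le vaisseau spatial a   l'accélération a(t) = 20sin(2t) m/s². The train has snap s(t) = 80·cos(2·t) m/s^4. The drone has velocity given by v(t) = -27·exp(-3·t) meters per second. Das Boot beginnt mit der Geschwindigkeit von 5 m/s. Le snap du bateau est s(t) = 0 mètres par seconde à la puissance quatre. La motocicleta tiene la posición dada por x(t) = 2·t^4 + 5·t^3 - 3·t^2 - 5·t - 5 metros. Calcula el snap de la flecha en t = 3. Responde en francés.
Pour résoudre ceci, nous devons prendre 4 dérivées de notre équation de la position x(t) = t^3 + 4·t^2 + t - 3. La dérivée de la position donne la vitesse: v(t) = 3·t^2 + 8·t + 1. En prenant d/dt de v(t), nous trouvons a(t) = 6·t + 8. En prenant d/dt de a(t), nous trouvons j(t) = 6. En prenant d/dt de j(t), nous trouvons s(t) = 0. De l'équation du snap s(t) = 0, nous substituons t = 3 pour obtenir s = 0.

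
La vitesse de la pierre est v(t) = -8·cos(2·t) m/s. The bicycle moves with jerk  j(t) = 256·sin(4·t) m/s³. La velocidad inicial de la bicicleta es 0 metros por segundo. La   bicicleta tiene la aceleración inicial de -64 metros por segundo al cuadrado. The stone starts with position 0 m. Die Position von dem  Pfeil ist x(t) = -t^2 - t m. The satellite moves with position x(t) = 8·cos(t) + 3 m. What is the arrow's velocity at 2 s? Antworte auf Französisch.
En partant de la position x(t) = -t^2 - t, nous prenons 1 dérivée. La dérivée de la position donne la vitesse: v(t) = -2·t - 1. Nous avons la vitesse v(t) = -2·t - 1. En substituant t = 2: v(2) = -5.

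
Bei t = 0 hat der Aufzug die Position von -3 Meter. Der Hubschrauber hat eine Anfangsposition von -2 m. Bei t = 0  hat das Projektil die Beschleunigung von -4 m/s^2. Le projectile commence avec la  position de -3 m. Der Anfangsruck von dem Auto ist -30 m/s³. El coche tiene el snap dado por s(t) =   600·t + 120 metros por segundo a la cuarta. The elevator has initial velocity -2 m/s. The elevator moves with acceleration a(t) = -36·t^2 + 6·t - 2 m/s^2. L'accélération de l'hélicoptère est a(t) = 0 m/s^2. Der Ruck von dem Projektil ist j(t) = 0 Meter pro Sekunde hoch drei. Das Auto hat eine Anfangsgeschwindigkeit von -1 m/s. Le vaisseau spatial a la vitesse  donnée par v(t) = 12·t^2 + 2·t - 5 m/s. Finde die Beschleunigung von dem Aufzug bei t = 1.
Mit a(t) = -36·t^2 + 6·t - 2 und Einsetzen von t = 1, finden wir a = -32.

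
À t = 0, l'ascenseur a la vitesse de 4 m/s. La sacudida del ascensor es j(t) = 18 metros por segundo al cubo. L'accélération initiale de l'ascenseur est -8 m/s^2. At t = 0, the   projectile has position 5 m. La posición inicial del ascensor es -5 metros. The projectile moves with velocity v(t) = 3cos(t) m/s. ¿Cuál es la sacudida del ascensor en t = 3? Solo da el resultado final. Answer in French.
La réponse est 18.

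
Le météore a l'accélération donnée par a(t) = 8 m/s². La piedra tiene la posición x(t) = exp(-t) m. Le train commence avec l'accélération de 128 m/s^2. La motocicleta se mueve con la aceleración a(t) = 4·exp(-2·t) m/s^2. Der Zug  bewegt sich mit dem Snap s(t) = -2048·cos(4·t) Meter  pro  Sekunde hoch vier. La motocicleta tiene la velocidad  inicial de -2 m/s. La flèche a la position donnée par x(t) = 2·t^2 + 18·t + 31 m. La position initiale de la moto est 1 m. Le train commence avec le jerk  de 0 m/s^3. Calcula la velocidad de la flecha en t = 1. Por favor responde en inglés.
We must differentiate our position equation x(t) = 2·t^2 + 18·t + 31 1 time. The derivative of position gives velocity: v(t) = 4·t + 18. From the given velocity equation v(t) = 4·t + 18, we substitute t = 1 to get v = 22.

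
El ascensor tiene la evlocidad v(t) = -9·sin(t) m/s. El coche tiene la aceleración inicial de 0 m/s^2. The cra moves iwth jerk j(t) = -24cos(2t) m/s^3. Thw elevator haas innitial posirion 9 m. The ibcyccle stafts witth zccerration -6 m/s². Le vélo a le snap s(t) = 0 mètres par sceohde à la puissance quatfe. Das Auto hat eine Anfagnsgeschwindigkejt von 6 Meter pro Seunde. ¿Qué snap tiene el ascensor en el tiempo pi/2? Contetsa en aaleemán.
Um dies zu lösen, müssen wir 3 Ableitungen unserer Gleichung für die Geschwindigkeit v(t) = -9·sin(t) nehmen. Die Ableitung von der Geschwindigkeit ergibt die Beschleunigung: a(t) = -9·cos(t). Mit d/dt von a(t) finden wir j(t) = 9·sin(t). Die Ableitung von dem Ruck ergibt den Snap: s(t) = 9·cos(t). Wir haben den Snap s(t) = 9·cos(t). Durch Einsetzen von t = pi/2: s(pi/2) = 0.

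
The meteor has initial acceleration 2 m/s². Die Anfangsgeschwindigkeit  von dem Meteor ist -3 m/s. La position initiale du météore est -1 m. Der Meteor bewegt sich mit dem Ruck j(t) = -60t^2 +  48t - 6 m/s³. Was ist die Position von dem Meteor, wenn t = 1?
Um dies zu lösen, müssen wir 3 Integrale unserer Gleichung für den Ruck j(t) = -60·t^2 + 48·t - 6 finden. Die Stammfunktion von dem Ruck, mit a(0) = 2, ergibt die Beschleunigung: a(t) = -20·t^3 + 24·t^2 - 6·t + 2. Das Integral von der Beschleunigung, mit v(0) = -3, ergibt die Geschwindigkeit: v(t) = -5·t^4 + 8·t^3 - 3·t^2 + 2·t - 3. Die Stammfunktion von der Geschwindigkeit, mit x(0) = -1, ergibt die Position: x(t) = -t^5 + 2·t^4 - t^3 + t^2 - 3·t - 1. Wir haben die Position x(t) = -t^5 + 2·t^4 - t^3 + t^2 - 3·t - 1. Durch Einsetzen von t = 1: x(1) = -3.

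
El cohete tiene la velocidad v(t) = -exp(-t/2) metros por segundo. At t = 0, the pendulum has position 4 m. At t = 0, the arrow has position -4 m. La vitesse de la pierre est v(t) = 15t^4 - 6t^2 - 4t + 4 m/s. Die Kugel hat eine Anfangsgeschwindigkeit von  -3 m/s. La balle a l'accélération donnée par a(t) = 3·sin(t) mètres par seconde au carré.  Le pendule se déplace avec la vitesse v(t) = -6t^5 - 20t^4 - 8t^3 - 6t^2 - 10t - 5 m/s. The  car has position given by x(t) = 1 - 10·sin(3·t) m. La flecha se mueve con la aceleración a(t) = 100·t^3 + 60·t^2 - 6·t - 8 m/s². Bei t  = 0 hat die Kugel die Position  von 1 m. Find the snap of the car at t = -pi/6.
Starting from position x(t) = 1 - 10·sin(3·t), we take 4 derivatives. Taking d/dt of x(t), we find v(t) = -30·cos(3·t). Taking d/dt of v(t), we find a(t) = 90·sin(3·t). Taking d/dt of a(t), we find j(t) = 270·cos(3·t). The derivative of jerk gives snap: s(t) = -810·sin(3·t). We have snap s(t) = -810·sin(3·t). Substituting t = -pi/6: s(-pi/6) = 810.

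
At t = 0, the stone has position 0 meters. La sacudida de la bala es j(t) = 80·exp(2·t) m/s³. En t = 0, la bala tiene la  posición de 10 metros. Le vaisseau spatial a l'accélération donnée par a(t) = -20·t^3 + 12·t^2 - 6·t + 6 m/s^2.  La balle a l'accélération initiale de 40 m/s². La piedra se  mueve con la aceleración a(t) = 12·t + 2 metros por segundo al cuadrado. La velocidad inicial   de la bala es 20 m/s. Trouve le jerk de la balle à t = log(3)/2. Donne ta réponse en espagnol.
De la ecuación de la sacudida j(t) = 80·exp(2·t), sustituimos t = log(3)/2 para obtener j = 240.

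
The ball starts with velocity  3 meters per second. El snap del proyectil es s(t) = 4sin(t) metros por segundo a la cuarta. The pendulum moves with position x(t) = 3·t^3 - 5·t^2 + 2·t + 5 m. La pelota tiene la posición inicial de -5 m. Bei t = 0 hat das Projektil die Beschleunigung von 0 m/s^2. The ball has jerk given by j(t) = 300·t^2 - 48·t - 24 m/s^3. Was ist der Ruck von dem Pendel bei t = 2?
Ausgehend von der Position x(t) = 3·t^3 - 5·t^2 + 2·t + 5, nehmen wir 3 Ableitungen. Die Ableitung von der Position ergibt die Geschwindigkeit: v(t) = 9·t^2 - 10·t + 2. Mit d/dt von v(t) finden wir a(t) = 18·t - 10. Mit d/dt von a(t) finden wir j(t) = 18. Aus der Gleichung für den Ruck j(t) = 18, setzen wir t = 2 ein und erhalten j = 18.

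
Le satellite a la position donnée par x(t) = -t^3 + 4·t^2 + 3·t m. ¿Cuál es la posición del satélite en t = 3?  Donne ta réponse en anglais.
From the given position equation x(t) = -t^3 + 4·t^2 + 3·t, we substitute t = 3 to get x = 18.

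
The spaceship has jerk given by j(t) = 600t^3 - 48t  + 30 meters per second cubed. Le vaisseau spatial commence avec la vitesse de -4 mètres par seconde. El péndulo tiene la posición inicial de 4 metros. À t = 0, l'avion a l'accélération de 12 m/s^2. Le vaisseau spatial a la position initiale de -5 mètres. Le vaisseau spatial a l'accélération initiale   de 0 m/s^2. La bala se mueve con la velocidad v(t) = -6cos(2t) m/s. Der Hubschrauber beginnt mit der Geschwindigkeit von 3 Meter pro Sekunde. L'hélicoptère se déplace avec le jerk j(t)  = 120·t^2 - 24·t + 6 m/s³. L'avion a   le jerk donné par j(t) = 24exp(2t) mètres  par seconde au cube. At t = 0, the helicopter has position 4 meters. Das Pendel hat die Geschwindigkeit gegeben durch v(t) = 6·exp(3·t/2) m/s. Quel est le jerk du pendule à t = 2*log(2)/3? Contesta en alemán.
Um dies zu lösen, müssen wir 2 Ableitungen unserer Gleichung für die Geschwindigkeit v(t) = 6·exp(3·t/2) nehmen. Durch Ableiten von der Geschwindigkeit erhalten wir die Beschleunigung: a(t) = 9·exp(3·t/2). Mit d/dt von a(t) finden wir j(t) = 27·exp(3·t/2)/2. Mit j(t) = 27·exp(3·t/2)/2 und Einsetzen von t = 2*log(2)/3, finden wir j = 27.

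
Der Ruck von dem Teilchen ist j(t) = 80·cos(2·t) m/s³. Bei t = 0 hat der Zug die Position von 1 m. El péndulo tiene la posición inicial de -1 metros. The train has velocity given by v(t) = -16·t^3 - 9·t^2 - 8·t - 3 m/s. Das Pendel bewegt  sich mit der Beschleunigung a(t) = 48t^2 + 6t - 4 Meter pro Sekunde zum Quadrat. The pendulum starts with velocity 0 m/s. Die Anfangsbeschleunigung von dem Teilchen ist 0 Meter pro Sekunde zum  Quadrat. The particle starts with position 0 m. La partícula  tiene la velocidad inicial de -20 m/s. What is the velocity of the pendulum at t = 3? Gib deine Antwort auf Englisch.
To find the answer, we compute 1 antiderivative of a(t) = 48·t^2 + 6·t - 4. Integrating acceleration and using the initial condition v(0) = 0, we get v(t) = t·(16·t^2 + 3·t - 4). From the given velocity equation v(t) = t·(16·t^2 + 3·t - 4), we substitute t = 3 to get v = 447.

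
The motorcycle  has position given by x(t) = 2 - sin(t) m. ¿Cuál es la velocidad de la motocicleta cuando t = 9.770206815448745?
Para resolver esto, necesitamos tomar 1 derivada de nuestra ecuación de la posición x(t) = 2 - sin(t). Tomando d/dt de x(t), encontramos v(t) = -cos(t). Tenemos la velocidad v(t) = -cos(t). Sustituyendo t = 9.770206815448745: v(9.770206815448745) = 0.940930328843802.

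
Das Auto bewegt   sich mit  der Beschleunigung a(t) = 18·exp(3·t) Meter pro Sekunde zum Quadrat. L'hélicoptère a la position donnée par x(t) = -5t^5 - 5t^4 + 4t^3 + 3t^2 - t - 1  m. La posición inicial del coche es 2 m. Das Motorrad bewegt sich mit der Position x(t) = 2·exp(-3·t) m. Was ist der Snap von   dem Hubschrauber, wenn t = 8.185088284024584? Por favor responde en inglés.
To solve this, we need to take 4 derivatives of our position equation x(t) = -5·t^5 - 5·t^4 + 4·t^3 + 3·t^2 - t - 1. Taking d/dt of x(t), we find v(t) = -25·t^4 - 20·t^3 + 12·t^2 + 6·t - 1. The derivative of velocity gives acceleration: a(t) = -100·t^3 - 60·t^2 + 24·t + 6. Differentiating acceleration, we get jerk: j(t) = -300·t^2 - 120·t + 24. The derivative of jerk gives snap: s(t) = -600·t - 120. We have snap s(t) = -600·t - 120. Substituting t = 8.185088284024584: s(8.185088284024584) = -5031.05297041475.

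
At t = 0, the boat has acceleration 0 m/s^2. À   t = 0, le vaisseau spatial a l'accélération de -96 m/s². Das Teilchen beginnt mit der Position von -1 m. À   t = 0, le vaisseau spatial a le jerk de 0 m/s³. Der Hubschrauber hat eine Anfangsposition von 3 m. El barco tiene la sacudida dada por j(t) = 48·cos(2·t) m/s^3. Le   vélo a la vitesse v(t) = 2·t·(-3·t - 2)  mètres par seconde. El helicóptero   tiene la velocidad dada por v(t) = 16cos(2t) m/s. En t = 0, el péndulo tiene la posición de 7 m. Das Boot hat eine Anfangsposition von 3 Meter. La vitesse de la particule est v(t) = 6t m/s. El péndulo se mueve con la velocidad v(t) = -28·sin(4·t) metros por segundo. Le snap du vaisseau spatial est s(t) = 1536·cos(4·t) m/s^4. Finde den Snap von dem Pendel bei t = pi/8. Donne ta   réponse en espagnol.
Partiendo de la velocidad v(t) = -28·sin(4·t), tomamos 3 derivadas. Tomando d/dt de v(t), encontramos a(t) = -112·cos(4·t). Derivando la aceleración, obtenemos la sacudida: j(t) = 448·sin(4·t). Derivando la sacudida, obtenemos el snap: s(t) = 1792·cos(4·t). Usando s(t) = 1792·cos(4·t) y sustituyendo t = pi/8, encontramos s = 0.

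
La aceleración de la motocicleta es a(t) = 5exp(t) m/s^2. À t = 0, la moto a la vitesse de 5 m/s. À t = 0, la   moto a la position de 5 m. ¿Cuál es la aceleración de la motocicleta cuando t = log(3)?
De la ecuación de la aceleración a(t) = 5·exp(t), sustituimos t = log(3) para obtener a = 15.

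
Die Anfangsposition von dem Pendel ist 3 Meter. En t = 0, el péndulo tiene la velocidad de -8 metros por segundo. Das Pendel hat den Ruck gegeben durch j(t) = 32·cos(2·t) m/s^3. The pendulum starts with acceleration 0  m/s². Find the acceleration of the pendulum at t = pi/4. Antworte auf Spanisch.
Debemos encontrar la integral de nuestra ecuación de la sacudida j(t) = 32·cos(2·t) 1 vez. Tomando ∫j(t)dt y aplicando a(0) = 0, encontramos a(t) = 16·sin(2·t). Usando a(t) = 16·sin(2·t) y sustituyendo t = pi/4, encontramos a = 16.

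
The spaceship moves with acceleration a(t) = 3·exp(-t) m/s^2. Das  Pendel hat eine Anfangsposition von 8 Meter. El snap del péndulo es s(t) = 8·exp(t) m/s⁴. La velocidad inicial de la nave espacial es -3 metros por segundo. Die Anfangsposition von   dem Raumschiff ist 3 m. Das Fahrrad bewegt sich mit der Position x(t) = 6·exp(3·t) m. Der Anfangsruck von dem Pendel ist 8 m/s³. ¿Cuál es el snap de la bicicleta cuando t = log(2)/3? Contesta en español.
Debemos derivar nuestra ecuación de la posición x(t) = 6·exp(3·t) 4 veces. Derivando la posición, obtenemos la velocidad: v(t) = 18·exp(3·t). La derivada de la velocidad da la aceleración: a(t) = 54·exp(3·t). La derivada de la aceleración da la sacudida: j(t) = 162·exp(3·t). Tomando d/dt de j(t), encontramos s(t) = 486·exp(3·t). Usando s(t) = 486·exp(3·t) y sustituyendo t = log(2)/3, encontramos s = 972.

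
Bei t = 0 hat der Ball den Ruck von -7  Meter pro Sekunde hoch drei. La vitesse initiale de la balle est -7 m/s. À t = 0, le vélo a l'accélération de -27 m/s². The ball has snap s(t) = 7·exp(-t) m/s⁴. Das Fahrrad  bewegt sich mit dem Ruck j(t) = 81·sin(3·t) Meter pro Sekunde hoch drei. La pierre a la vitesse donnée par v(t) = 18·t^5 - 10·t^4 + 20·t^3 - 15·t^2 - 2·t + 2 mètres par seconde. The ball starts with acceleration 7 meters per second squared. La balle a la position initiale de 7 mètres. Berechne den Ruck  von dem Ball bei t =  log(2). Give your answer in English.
To solve this, we need to take 1 antiderivative of our snap equation s(t) = 7·exp(-t). Finding the integral of s(t) and using j(0) = -7: j(t) = -7·exp(-t). We have jerk j(t) = -7·exp(-t). Substituting t = log(2): j(log(2)) = -7/2.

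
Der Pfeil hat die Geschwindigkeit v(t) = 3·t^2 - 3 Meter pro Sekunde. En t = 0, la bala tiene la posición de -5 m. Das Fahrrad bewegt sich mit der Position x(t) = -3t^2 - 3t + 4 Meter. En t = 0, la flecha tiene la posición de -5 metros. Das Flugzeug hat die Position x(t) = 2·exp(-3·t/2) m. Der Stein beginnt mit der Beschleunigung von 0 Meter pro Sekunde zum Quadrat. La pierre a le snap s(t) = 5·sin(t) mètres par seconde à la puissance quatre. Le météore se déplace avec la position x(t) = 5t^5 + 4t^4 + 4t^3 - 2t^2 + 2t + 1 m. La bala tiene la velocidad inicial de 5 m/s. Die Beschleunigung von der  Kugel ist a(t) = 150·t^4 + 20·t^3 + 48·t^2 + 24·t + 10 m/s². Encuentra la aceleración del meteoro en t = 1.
Partiendo de la posición x(t) = 5·t^5 + 4·t^4 + 4·t^3 - 2·t^2 + 2·t + 1, tomamos 2 derivadas. Derivando la posición, obtenemos la velocidad: v(t) = 25·t^4 + 16·t^3 + 12·t^2 - 4·t + 2. La derivada de la velocidad da la aceleración: a(t) = 100·t^3 + 48·t^2 + 24·t - 4. Usando a(t) = 100·t^3 + 48·t^2 + 24·t - 4 y sustituyendo t = 1, encontramos a = 168.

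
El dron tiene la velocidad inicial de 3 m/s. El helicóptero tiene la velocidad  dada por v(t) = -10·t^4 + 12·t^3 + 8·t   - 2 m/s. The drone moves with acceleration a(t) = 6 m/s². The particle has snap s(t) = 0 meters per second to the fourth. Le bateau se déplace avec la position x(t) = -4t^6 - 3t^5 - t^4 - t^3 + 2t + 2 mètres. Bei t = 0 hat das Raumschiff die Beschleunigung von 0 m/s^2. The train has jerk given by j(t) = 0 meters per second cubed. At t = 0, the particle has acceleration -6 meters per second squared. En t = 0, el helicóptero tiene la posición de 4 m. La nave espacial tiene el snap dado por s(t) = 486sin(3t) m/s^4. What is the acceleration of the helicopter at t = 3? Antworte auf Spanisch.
Debemos derivar nuestra ecuación de la velocidad v(t) = -10·t^4 + 12·t^3 + 8·t - 2 1 vez. La derivada de la velocidad da la aceleración: a(t) = -40·t^3 + 36·t^2 + 8. Tenemos la aceleración a(t) = -40·t^3 + 36·t^2 + 8. Sustituyendo t = 3: a(3) = -748.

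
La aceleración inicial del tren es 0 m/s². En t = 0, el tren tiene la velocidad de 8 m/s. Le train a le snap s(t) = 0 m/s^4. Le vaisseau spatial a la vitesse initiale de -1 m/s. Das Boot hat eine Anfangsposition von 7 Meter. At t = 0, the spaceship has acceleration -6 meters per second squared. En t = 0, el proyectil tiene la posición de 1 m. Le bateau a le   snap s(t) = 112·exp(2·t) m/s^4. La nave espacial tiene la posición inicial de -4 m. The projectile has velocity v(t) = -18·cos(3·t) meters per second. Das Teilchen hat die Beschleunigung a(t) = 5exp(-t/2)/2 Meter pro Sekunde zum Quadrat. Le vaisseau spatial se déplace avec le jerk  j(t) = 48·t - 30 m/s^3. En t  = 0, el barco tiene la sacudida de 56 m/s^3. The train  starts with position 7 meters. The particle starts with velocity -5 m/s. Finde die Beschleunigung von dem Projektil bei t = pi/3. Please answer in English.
To solve this, we need to take 1 derivative of our velocity equation v(t) = -18·cos(3·t). The derivative of velocity gives acceleration: a(t) = 54·sin(3·t). Using a(t) = 54·sin(3·t) and substituting t = pi/3, we find a = 0.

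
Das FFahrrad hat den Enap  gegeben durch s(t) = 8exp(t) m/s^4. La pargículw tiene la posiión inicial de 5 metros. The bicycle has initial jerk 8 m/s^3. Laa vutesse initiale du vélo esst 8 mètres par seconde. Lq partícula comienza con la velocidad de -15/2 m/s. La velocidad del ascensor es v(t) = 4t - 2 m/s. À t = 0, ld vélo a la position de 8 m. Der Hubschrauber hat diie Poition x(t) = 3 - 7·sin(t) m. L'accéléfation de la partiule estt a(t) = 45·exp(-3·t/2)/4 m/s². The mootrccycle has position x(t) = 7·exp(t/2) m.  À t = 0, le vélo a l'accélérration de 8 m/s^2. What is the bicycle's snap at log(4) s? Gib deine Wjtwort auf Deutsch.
Wir haben den Snap s(t) = 8·exp(t). Durch Einsetzen von t = log(4): s(log(4)) = 32.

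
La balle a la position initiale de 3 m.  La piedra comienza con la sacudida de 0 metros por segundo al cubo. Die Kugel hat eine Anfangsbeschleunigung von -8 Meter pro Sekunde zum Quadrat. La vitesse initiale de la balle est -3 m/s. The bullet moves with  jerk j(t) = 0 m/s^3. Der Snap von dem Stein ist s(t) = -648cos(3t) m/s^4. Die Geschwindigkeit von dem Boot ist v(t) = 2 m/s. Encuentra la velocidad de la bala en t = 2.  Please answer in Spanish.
Para resolver esto, necesitamos tomar 2 integrales de nuestra ecuación de la sacudida j(t) = 0. La antiderivada de la sacudida, con a(0) = -8, da la aceleración: a(t) = -8. Integrando la aceleración y usando la condición inicial v(0) = -3, obtenemos v(t) = -8·t - 3. Usando v(t) = -8·t - 3 y sustituyendo t = 2, encontramos v = -19.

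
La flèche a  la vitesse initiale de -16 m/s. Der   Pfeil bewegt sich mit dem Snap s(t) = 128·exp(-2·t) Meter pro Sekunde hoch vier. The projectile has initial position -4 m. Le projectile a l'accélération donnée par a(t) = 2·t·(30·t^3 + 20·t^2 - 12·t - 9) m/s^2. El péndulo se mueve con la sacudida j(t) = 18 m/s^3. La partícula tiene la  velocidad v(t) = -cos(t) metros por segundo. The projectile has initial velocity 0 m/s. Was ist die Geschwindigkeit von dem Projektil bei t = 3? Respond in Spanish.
Para resolver esto, necesitamos tomar 1 integral de nuestra ecuación de la aceleración a(t) = 2·t·(30·t^3 + 20·t^2 - 12·t - 9). Tomando ∫a(t)dt y aplicando v(0) = 0, encontramos v(t) = t^2·(12·t^3 + 10·t^2 - 8·t - 9). De la ecuación de la velocidad v(t) = t^2·(12·t^3 + 10·t^2 - 8·t - 9), sustituimos t = 3 para obtener v = 3429.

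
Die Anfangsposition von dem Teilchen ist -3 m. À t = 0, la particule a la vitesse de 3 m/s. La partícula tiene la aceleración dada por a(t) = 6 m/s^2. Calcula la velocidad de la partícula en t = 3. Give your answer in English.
We need to integrate our acceleration equation a(t) = 6 1 time. Finding the integral of a(t) and using v(0) = 3: v(t) = 6·t + 3. From the given velocity equation v(t) = 6·t + 3, we substitute t = 3 to get v = 21.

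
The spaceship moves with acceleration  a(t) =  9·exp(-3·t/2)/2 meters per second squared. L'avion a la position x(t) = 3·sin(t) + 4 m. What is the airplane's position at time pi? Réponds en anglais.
Using x(t) = 3·sin(t) + 4 and substituting t = pi, we find x = 4.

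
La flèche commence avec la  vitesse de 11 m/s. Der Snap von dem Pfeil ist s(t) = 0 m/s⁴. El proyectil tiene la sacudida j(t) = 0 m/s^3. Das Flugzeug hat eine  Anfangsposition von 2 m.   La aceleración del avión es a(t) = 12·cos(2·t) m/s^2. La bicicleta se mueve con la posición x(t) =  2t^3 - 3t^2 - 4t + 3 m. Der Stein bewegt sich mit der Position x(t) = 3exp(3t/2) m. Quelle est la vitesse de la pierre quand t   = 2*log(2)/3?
Nous devons dériver notre équation de la position x(t) = 3·exp(3·t/2) 1 fois. La dérivée de la position donne la vitesse: v(t) = 9·exp(3·t/2)/2. Nous avons la vitesse v(t) = 9·exp(3·t/2)/2. En substituant t = 2*log(2)/3: v(2*log(2)/3) = 9.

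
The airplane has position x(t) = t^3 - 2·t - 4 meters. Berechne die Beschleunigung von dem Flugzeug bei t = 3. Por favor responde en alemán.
Um dies zu lösen, müssen wir 2 Ableitungen unserer Gleichung für die Position x(t) = t^3 - 2·t - 4 nehmen. Mit d/dt von x(t) finden wir v(t) = 3·t^2 - 2. Die Ableitung von der Geschwindigkeit ergibt die Beschleunigung: a(t) = 6·t. Mit a(t) = 6·t und Einsetzen von t = 3, finden wir a = 18.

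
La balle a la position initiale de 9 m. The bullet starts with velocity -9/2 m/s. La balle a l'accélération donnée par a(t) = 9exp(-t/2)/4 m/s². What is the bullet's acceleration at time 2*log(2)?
Using a(t) = 9·exp(-t/2)/4 and substituting t = 2*log(2), we find a = 9/8.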